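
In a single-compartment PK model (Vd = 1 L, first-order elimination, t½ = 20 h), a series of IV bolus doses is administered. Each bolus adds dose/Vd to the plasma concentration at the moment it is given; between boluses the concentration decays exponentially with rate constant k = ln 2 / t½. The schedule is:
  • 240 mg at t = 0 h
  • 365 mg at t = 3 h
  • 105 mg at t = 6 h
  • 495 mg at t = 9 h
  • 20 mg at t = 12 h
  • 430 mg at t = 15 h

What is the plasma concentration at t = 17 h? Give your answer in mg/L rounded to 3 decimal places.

1222.711 mg/L

k = ln 2 / 20 = 0.03466 per h
Dose 1 (240 mg at t=0 h): 240·exp(−0.03466·17) = 133.148 mg/L
Dose 2 (365 mg at t=3 h): 365·exp(−0.03466·14) = 224.684 mg/L
Dose 3 (105 mg at t=6 h): 105·exp(−0.03466·11) = 71.717 mg/L
Dose 4 (495 mg at t=9 h): 495·exp(−0.03466·8) = 375.140 mg/L
Dose 5 (20 mg at t=12 h): 20·exp(−0.03466·5) = 16.818 mg/L
Dose 6 (430 mg at t=15 h): 430·exp(−0.03466·2) = 401.204 mg/L
C(17) = 133.148 + 224.684 + 71.717 + 375.140 + 16.818 + 401.204 = 1222.711 mg/L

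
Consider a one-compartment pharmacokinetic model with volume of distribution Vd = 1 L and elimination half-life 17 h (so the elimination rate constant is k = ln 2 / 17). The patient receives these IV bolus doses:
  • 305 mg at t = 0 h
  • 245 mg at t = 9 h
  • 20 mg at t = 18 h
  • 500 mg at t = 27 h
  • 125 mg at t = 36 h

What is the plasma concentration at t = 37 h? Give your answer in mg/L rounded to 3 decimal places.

607.498 mg/L

k = ln 2 / 17 = 0.04077 per h
Dose 1 (305 mg at t=0 h): 305·exp(−0.04077·37) = 67.471 mg/L
Dose 2 (245 mg at t=9 h): 245·exp(−0.04077·28) = 78.226 mg/L
Dose 3 (20 mg at t=18 h): 20·exp(−0.04077·19) = 9.217 mg/L
Dose 4 (500 mg at t=27 h): 500·exp(−0.04077·10) = 332.578 mg/L
Dose 5 (125 mg at t=36 h): 125·exp(−0.04077·1) = 120.006 mg/L
C(37) = 67.471 + 78.226 + 9.217 + 332.578 + 120.006 = 607.498 mg/L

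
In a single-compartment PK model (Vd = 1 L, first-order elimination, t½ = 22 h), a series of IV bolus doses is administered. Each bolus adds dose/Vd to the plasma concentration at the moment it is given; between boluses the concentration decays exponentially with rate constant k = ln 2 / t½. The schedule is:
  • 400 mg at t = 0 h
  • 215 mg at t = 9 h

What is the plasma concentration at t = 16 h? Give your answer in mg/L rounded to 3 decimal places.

k = ln 2 / 22 = 0.03151 per h
Dose 1 (400 mg at t=0 h): 400·exp(−0.03151·16) = 241.618 mg/L
Dose 2 (215 mg at t=9 h): 215·exp(−0.03151·7) = 172.447 mg/L
C(16) = 241.618 + 172.447 = 414.065 mg/L

414.065 mg/L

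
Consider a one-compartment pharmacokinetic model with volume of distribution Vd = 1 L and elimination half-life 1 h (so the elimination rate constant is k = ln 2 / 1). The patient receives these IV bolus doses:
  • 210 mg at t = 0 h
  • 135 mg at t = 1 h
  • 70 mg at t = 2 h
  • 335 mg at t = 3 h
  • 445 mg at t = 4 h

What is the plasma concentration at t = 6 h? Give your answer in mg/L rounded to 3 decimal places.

165.000 mg/L

k = ln 2 / 1 = 0.69315 per h
Dose 1 (210 mg at t=0 h): 210·exp(−0.69315·6) = 3.281 mg/L
Dose 2 (135 mg at t=1 h): 135·exp(−0.69315·5) = 4.219 mg/L
Dose 3 (70 mg at t=2 h): 70·exp(−0.69315·4) = 4.375 mg/L
Dose 4 (335 mg at t=3 h): 335·exp(−0.69315·3) = 41.875 mg/L
Dose 5 (445 mg at t=4 h): 445·exp(−0.69315·2) = 111.250 mg/L
C(6) = 3.281 + 4.219 + 4.375 + 41.875 + 111.250 = 165.000 mg/L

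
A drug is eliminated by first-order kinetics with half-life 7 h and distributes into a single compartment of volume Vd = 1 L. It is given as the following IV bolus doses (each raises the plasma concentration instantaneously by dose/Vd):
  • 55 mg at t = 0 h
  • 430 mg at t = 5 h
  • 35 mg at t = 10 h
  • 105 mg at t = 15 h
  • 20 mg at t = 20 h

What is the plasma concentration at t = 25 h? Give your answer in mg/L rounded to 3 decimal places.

123.094 mg/L

k = ln 2 / 7 = 0.09902 per h
Dose 1 (55 mg at t=0 h): 55·exp(−0.09902·25) = 4.627 mg/L
Dose 2 (430 mg at t=5 h): 430·exp(−0.09902·20) = 59.345 mg/L
Dose 3 (35 mg at t=10 h): 35·exp(−0.09902·15) = 7.925 mg/L
Dose 4 (105 mg at t=15 h): 105·exp(−0.09902·10) = 39.007 mg/L
Dose 5 (20 mg at t=20 h): 20·exp(−0.09902·5) = 12.190 mg/L
C(25) = 4.627 + 59.345 + 7.925 + 39.007 + 12.190 = 123.094 mg/L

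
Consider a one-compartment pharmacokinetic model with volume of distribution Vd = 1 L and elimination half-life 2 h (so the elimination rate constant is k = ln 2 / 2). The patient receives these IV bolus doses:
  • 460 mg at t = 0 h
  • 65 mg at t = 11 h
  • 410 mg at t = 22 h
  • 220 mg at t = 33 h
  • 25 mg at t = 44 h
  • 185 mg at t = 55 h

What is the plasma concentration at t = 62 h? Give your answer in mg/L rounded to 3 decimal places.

k = ln 2 / 2 = 0.34657 per h
Dose 1 (460 mg at t=0 h): 460·exp(−0.34657·62) = 0.000 mg/L
Dose 2 (65 mg at t=11 h): 65·exp(−0.34657·51) = 0.000 mg/L
Dose 3 (410 mg at t=22 h): 410·exp(−0.34657·40) = 0.000 mg/L
Dose 4 (220 mg at t=33 h): 220·exp(−0.34657·29) = 0.009 mg/L
Dose 5 (25 mg at t=44 h): 25·exp(−0.34657·18) = 0.049 mg/L
Dose 6 (185 mg at t=55 h): 185·exp(−0.34657·7) = 16.352 mg/L
C(62) = 0.000 + 0.000 + 0.000 + 0.009 + 0.049 + 16.352 = 16.411 mg/L

16.411 mg/L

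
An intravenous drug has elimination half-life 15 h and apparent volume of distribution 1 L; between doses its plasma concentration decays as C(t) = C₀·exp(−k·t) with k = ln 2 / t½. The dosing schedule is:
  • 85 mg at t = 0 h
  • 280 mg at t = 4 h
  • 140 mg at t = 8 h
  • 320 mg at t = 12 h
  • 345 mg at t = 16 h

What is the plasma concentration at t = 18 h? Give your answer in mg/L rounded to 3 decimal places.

k = ln 2 / 15 = 0.04621 per h
Dose 1 (85 mg at t=0 h): 85·exp(−0.04621·18) = 36.998 mg/L
Dose 2 (280 mg at t=4 h): 280·exp(−0.04621·14) = 146.621 mg/L
Dose 3 (140 mg at t=8 h): 140·exp(−0.04621·10) = 88.194 mg/L
Dose 4 (320 mg at t=12 h): 320·exp(−0.04621·6) = 242.515 mg/L
Dose 5 (345 mg at t=16 h): 345·exp(−0.04621·2) = 314.544 mg/L
C(18) = 36.998 + 146.621 + 88.194 + 242.515 + 314.544 = 828.873 mg/L

828.873 mg/L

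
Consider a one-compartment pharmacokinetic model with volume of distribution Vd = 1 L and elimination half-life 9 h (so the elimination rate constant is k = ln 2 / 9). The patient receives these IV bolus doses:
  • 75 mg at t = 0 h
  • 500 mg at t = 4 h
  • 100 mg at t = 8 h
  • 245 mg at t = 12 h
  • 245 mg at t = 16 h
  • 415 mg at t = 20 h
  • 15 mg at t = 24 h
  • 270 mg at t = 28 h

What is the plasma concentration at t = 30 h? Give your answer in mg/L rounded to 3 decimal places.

k = ln 2 / 9 = 0.07702 per h
Dose 1 (75 mg at t=0 h): 75·exp(−0.07702·30) = 7.441 mg/L
Dose 2 (500 mg at t=4 h): 500·exp(−0.07702·26) = 67.504 mg/L
Dose 3 (100 mg at t=8 h): 100·exp(−0.07702·22) = 18.372 mg/L
Dose 4 (245 mg at t=12 h): 245·exp(−0.07702·18) = 61.250 mg/L
Dose 5 (245 mg at t=16 h): 245·exp(−0.07702·14) = 83.348 mg/L
Dose 6 (415 mg at t=20 h): 415·exp(−0.07702·10) = 192.119 mg/L
Dose 7 (15 mg at t=24 h): 15·exp(−0.07702·6) = 9.449 mg/L
Dose 8 (270 mg at t=28 h): 270·exp(−0.07702·2) = 231.456 mg/L
C(30) = 7.441 + 67.504 + 18.372 + 61.250 + 83.348 + 192.119 + 9.449 + 231.456 = 670.939 mg/L

670.939 mg/L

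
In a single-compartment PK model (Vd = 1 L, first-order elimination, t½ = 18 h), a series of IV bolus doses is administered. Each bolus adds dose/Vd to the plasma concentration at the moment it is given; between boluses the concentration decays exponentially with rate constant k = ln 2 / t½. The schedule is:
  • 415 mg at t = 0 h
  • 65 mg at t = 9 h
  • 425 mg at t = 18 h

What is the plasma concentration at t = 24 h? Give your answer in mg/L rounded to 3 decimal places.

538.496 mg/L

k = ln 2 / 18 = 0.03851 per h
Dose 1 (415 mg at t=0 h): 415·exp(−0.03851·24) = 164.693 mg/L
Dose 2 (65 mg at t=9 h): 65·exp(−0.03851·15) = 36.480 mg/L
Dose 3 (425 mg at t=18 h): 425·exp(−0.03851·6) = 337.323 mg/L
C(24) = 164.693 + 36.480 + 337.323 = 538.496 mg/L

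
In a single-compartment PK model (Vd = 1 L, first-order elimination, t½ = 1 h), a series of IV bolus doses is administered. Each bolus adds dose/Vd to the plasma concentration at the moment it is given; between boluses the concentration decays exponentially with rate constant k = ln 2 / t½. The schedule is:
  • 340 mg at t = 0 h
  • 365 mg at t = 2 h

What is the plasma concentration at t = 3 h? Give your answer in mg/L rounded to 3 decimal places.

225.000 mg/L

k = ln 2 / 1 = 0.69315 per h
Dose 1 (340 mg at t=0 h): 340·exp(−0.69315·3) = 42.500 mg/L
Dose 2 (365 mg at t=2 h): 365·exp(−0.69315·1) = 182.500 mg/L
C(3) = 42.500 + 182.500 = 225.000 mg/L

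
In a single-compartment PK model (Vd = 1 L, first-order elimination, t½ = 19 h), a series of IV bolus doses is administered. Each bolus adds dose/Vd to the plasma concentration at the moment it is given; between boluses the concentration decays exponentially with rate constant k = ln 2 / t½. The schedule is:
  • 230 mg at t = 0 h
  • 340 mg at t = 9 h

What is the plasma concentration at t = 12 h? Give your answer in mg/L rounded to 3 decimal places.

453.211 mg/L

k = ln 2 / 19 = 0.03648 per h
Dose 1 (230 mg at t=0 h): 230·exp(−0.03648·12) = 148.458 mg/L
Dose 2 (340 mg at t=9 h): 340·exp(−0.03648·3) = 304.753 mg/L
C(12) = 148.458 + 304.753 = 453.211 mg/L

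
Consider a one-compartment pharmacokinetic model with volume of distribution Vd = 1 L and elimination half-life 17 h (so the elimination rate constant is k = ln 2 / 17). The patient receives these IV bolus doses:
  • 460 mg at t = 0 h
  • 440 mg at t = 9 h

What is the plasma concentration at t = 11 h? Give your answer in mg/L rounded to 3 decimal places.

699.291 mg/L

k = ln 2 / 17 = 0.04077 per h
Dose 1 (460 mg at t=0 h): 460·exp(−0.04077·11) = 293.747 mg/L
Dose 2 (440 mg at t=9 h): 440·exp(−0.04077·2) = 405.543 mg/L
C(11) = 293.747 + 405.543 = 699.291 mg/L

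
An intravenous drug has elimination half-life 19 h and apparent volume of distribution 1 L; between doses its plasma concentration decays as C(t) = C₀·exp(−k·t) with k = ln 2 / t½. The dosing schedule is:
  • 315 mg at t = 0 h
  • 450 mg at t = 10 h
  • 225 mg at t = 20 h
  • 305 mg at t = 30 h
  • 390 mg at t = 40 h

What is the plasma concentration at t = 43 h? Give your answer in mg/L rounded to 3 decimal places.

837.241 mg/L

k = ln 2 / 19 = 0.03648 per h
Dose 1 (315 mg at t=0 h): 315·exp(−0.03648·43) = 65.619 mg/L
Dose 2 (450 mg at t=10 h): 450·exp(−0.03648·33) = 135.012 mg/L
Dose 3 (225 mg at t=20 h): 225·exp(−0.03648·23) = 97.225 mg/L
Dose 4 (305 mg at t=30 h): 305·exp(−0.03648·13) = 189.816 mg/L
Dose 5 (390 mg at t=40 h): 390·exp(−0.03648·3) = 349.570 mg/L
C(43) = 65.619 + 135.012 + 97.225 + 189.816 + 349.570 = 837.241 mg/L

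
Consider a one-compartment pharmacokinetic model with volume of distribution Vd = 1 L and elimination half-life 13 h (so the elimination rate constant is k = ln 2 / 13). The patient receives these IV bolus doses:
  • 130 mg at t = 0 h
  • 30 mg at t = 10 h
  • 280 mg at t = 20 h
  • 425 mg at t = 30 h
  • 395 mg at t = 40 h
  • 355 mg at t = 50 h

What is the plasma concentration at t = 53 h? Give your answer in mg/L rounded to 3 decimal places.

683.632 mg/L

k = ln 2 / 13 = 0.05332 per h
Dose 1 (130 mg at t=0 h): 130·exp(−0.05332·53) = 7.703 mg/L
Dose 2 (30 mg at t=10 h): 30·exp(−0.05332·43) = 3.030 mg/L
Dose 3 (280 mg at t=20 h): 280·exp(−0.05332·33) = 48.195 mg/L
Dose 4 (425 mg at t=30 h): 425·exp(−0.05332·23) = 124.680 mg/L
Dose 5 (395 mg at t=40 h): 395·exp(−0.05332·13) = 197.500 mg/L
Dose 6 (355 mg at t=50 h): 355·exp(−0.05332·3) = 302.524 mg/L
C(53) = 7.703 + 3.030 + 48.195 + 124.680 + 197.500 + 302.524 = 683.632 mg/L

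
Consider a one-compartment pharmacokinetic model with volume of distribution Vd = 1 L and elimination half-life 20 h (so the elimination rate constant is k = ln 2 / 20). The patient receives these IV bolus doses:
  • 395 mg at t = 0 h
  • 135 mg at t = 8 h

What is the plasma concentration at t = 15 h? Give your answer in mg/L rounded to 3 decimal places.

k = ln 2 / 20 = 0.03466 per h
Dose 1 (395 mg at t=0 h): 395·exp(−0.03466·15) = 234.868 mg/L
Dose 2 (135 mg at t=8 h): 135·exp(−0.03466·7) = 105.919 mg/L
C(15) = 234.868 + 105.919 = 340.787 mg/L

340.787 mg/L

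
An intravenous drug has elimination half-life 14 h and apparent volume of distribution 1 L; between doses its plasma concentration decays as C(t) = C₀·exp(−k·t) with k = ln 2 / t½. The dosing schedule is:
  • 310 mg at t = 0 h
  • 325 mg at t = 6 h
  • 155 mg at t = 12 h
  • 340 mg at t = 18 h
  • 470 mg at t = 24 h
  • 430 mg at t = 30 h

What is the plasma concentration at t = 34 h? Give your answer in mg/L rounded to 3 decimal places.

984.171 mg/L

k = ln 2 / 14 = 0.04951 per h
Dose 1 (310 mg at t=0 h): 310·exp(−0.04951·34) = 57.582 mg/L
Dose 2 (325 mg at t=6 h): 325·exp(−0.04951·28) = 81.250 mg/L
Dose 3 (155 mg at t=12 h): 155·exp(−0.04951·22) = 52.154 mg/L
Dose 4 (340 mg at t=18 h): 340·exp(−0.04951·16) = 153.973 mg/L
Dose 5 (470 mg at t=24 h): 470·exp(−0.04951·10) = 286.468 mg/L
Dose 6 (430 mg at t=30 h): 430·exp(−0.04951·4) = 352.744 mg/L
C(34) = 57.582 + 81.250 + 52.154 + 153.973 + 286.468 + 352.744 = 984.171 mg/L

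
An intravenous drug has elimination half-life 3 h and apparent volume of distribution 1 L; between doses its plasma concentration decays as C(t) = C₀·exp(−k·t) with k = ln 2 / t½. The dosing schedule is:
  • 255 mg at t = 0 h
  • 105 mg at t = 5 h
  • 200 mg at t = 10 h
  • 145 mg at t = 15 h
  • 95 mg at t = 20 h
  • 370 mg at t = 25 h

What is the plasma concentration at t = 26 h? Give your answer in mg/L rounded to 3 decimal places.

k = ln 2 / 3 = 0.23105 per h
Dose 1 (255 mg at t=0 h): 255·exp(−0.23105·26) = 0.627 mg/L
Dose 2 (105 mg at t=5 h): 105·exp(−0.23105·21) = 0.820 mg/L
Dose 3 (200 mg at t=10 h): 200·exp(−0.23105·16) = 4.961 mg/L
Dose 4 (145 mg at t=15 h): 145·exp(−0.23105·11) = 11.418 mg/L
Dose 5 (95 mg at t=20 h): 95·exp(−0.23105·6) = 23.750 mg/L
Dose 6 (370 mg at t=25 h): 370·exp(−0.23105·1) = 293.669 mg/L
C(26) = 0.627 + 0.820 + 4.961 + 11.418 + 23.750 + 293.669 = 335.246 mg/L

335.246 mg/L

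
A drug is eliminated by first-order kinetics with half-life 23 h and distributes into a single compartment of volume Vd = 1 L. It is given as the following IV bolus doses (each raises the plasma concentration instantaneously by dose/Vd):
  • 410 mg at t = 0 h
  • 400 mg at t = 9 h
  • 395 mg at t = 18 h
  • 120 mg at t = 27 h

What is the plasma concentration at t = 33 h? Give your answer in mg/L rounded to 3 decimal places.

697.219 mg/L

k = ln 2 / 23 = 0.03014 per h
Dose 1 (410 mg at t=0 h): 410·exp(−0.03014·33) = 151.660 mg/L
Dose 2 (400 mg at t=9 h): 400·exp(−0.03014·24) = 194.063 mg/L
Dose 3 (395 mg at t=18 h): 395·exp(−0.03014·15) = 251.347 mg/L
Dose 4 (120 mg at t=27 h): 120·exp(−0.03014·6) = 100.150 mg/L
C(33) = 151.660 + 194.063 + 251.347 + 100.150 = 697.219 mg/L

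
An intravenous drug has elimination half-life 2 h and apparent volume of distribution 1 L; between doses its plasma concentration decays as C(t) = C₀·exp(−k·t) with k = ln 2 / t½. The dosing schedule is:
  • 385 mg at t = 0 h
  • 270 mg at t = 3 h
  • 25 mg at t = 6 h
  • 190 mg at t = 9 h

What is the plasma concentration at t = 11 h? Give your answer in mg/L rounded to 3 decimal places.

124.802 mg/L

k = ln 2 / 2 = 0.34657 per h
Dose 1 (385 mg at t=0 h): 385·exp(−0.34657·11) = 8.507 mg/L
Dose 2 (270 mg at t=3 h): 270·exp(−0.34657·8) = 16.875 mg/L
Dose 3 (25 mg at t=6 h): 25·exp(−0.34657·5) = 4.419 mg/L
Dose 4 (190 mg at t=9 h): 190·exp(−0.34657·2) = 95.000 mg/L
C(11) = 8.507 + 16.875 + 4.419 + 95.000 = 124.802 mg/L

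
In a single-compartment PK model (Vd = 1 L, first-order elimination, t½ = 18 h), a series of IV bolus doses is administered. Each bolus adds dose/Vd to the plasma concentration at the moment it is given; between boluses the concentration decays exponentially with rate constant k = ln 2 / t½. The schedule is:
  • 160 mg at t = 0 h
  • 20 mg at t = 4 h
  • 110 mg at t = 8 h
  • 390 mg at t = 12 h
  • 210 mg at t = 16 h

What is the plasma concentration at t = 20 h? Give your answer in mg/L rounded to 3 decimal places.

620.786 mg/L

k = ln 2 / 18 = 0.03851 per h
Dose 1 (160 mg at t=0 h): 160·exp(−0.03851·20) = 74.070 mg/L
Dose 2 (20 mg at t=4 h): 20·exp(−0.03851·16) = 10.801 mg/L
Dose 3 (110 mg at t=8 h): 110·exp(−0.03851·12) = 69.296 mg/L
Dose 4 (390 mg at t=12 h): 390·exp(−0.03851·8) = 286.598 mg/L
Dose 5 (210 mg at t=16 h): 210·exp(−0.03851·4) = 180.021 mg/L
C(20) = 74.070 + 10.801 + 69.296 + 286.598 + 180.021 = 620.786 mg/L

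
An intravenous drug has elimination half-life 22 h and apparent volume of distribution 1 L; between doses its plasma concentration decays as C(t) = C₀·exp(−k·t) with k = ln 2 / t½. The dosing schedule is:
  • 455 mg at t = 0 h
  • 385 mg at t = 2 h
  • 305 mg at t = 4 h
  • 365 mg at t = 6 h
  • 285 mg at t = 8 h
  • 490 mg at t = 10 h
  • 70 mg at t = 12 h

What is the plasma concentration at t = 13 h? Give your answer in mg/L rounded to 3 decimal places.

1853.872 mg/L

k = ln 2 / 22 = 0.03151 per h
Dose 1 (455 mg at t=0 h): 455·exp(−0.03151·13) = 302.086 mg/L
Dose 2 (385 mg at t=2 h): 385·exp(−0.03151·11) = 272.236 mg/L
Dose 3 (305 mg at t=4 h): 305·exp(−0.03151·9) = 229.695 mg/L
Dose 4 (365 mg at t=6 h): 365·exp(−0.03151·7) = 292.759 mg/L
Dose 5 (285 mg at t=8 h): 285·exp(−0.03151·5) = 243.461 mg/L
Dose 6 (490 mg at t=10 h): 490·exp(−0.03151·3) = 445.807 mg/L
Dose 7 (70 mg at t=12 h): 70·exp(−0.03151·1) = 67.829 mg/L
C(13) = 302.086 + 272.236 + 229.695 + 292.759 + 243.461 + 445.807 + 67.829 = 1853.872 mg/L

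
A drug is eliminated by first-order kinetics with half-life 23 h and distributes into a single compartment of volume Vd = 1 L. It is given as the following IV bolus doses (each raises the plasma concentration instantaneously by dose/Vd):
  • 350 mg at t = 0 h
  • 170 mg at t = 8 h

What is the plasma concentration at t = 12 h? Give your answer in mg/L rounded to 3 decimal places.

k = ln 2 / 23 = 0.03014 per h
Dose 1 (350 mg at t=0 h): 350·exp(−0.03014·12) = 243.786 mg/L
Dose 2 (170 mg at t=8 h): 170·exp(−0.03014·4) = 150.694 mg/L
C(12) = 243.786 + 150.694 = 394.480 mg/L

394.480 mg/L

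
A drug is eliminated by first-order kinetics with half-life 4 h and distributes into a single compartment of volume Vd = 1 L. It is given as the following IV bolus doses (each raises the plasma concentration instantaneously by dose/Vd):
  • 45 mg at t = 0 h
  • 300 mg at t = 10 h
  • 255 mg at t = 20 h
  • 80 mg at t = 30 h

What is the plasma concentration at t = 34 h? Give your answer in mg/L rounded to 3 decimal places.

67.351 mg/L

k = ln 2 / 4 = 0.17329 per h
Dose 1 (45 mg at t=0 h): 45·exp(−0.17329·34) = 0.124 mg/L
Dose 2 (300 mg at t=10 h): 300·exp(−0.17329·24) = 4.688 mg/L
Dose 3 (255 mg at t=20 h): 255·exp(−0.17329·14) = 22.539 mg/L
Dose 4 (80 mg at t=30 h): 80·exp(−0.17329·4) = 40.000 mg/L
C(34) = 0.124 + 4.688 + 22.539 + 40.000 = 67.351 mg/L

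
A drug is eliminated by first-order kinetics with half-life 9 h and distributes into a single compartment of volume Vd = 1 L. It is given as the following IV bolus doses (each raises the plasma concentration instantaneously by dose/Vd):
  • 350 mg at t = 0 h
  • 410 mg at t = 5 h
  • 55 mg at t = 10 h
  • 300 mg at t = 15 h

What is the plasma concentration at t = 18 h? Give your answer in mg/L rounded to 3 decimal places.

k = ln 2 / 9 = 0.07702 per h
Dose 1 (350 mg at t=0 h): 350·exp(−0.07702·18) = 87.500 mg/L
Dose 2 (410 mg at t=5 h): 410·exp(−0.07702·13) = 150.648 mg/L
Dose 3 (55 mg at t=10 h): 55·exp(−0.07702·8) = 29.702 mg/L
Dose 4 (300 mg at t=15 h): 300·exp(−0.07702·3) = 238.110 mg/L
C(18) = 87.500 + 150.648 + 29.702 + 238.110 = 505.960 mg/L

505.960 mg/L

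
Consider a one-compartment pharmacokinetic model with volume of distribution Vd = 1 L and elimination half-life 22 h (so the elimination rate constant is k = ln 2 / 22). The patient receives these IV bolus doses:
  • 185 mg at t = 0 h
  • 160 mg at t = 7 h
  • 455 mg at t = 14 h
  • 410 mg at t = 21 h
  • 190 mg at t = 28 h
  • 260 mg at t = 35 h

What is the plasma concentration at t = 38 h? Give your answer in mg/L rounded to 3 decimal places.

944.907 mg/L

k = ln 2 / 22 = 0.03151 per h
Dose 1 (185 mg at t=0 h): 185·exp(−0.03151·38) = 55.874 mg/L
Dose 2 (160 mg at t=7 h): 160·exp(−0.03151·31) = 60.248 mg/L
Dose 3 (455 mg at t=14 h): 455·exp(−0.03151·24) = 213.607 mg/L
Dose 4 (410 mg at t=21 h): 410·exp(−0.03151·17) = 239.977 mg/L
Dose 5 (190 mg at t=28 h): 190·exp(−0.03151·10) = 138.651 mg/L
Dose 6 (260 mg at t=35 h): 260·exp(−0.03151·3) = 236.550 mg/L
C(38) = 55.874 + 60.248 + 213.607 + 239.977 + 138.651 + 236.550 = 944.907 mg/L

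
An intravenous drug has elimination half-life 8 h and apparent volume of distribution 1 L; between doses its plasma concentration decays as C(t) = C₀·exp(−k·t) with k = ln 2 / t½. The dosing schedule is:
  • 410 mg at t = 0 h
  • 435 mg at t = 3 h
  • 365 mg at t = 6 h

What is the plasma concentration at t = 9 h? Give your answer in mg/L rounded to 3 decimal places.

728.092 mg/L

k = ln 2 / 8 = 0.08664 per h
Dose 1 (410 mg at t=0 h): 410·exp(−0.08664·9) = 187.986 mg/L
Dose 2 (435 mg at t=3 h): 435·exp(−0.08664·6) = 258.653 mg/L
Dose 3 (365 mg at t=6 h): 365·exp(−0.08664·3) = 281.453 mg/L
C(9) = 187.986 + 258.653 + 281.453 = 728.092 mg/L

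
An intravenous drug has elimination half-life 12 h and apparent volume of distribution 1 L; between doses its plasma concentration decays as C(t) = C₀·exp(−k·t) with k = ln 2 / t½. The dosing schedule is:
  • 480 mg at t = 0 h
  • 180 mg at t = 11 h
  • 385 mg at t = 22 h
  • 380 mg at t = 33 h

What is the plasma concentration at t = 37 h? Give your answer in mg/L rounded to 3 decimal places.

k = ln 2 / 12 = 0.05776 per h
Dose 1 (480 mg at t=0 h): 480·exp(−0.05776·37) = 56.632 mg/L
Dose 2 (180 mg at t=11 h): 180·exp(−0.05776·26) = 40.090 mg/L
Dose 3 (385 mg at t=22 h): 385·exp(−0.05776·15) = 161.873 mg/L
Dose 4 (380 mg at t=33 h): 380·exp(−0.05776·4) = 301.606 mg/L
C(37) = 56.632 + 40.090 + 161.873 + 301.606 = 560.202 mg/L

560.202 mg/L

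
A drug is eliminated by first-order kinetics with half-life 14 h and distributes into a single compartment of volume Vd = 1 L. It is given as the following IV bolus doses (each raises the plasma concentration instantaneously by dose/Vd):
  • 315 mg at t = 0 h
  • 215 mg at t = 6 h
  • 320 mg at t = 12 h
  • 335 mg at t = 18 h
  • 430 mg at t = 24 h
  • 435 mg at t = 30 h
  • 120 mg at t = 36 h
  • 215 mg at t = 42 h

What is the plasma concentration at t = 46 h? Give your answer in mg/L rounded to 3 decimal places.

k = ln 2 / 14 = 0.04951 per h
Dose 1 (315 mg at t=0 h): 315·exp(−0.04951·46) = 32.301 mg/L
Dose 2 (215 mg at t=6 h): 215·exp(−0.04951·40) = 29.672 mg/L
Dose 3 (320 mg at t=12 h): 320·exp(−0.04951·34) = 59.440 mg/L
Dose 4 (335 mg at t=18 h): 335·exp(−0.04951·28) = 83.750 mg/L
Dose 5 (430 mg at t=24 h): 430·exp(−0.04951·22) = 144.684 mg/L
Dose 6 (435 mg at t=30 h): 435·exp(−0.04951·16) = 196.995 mg/L
Dose 7 (120 mg at t=36 h): 120·exp(−0.04951·10) = 73.141 mg/L
Dose 8 (215 mg at t=42 h): 215·exp(−0.04951·4) = 176.372 mg/L
C(46) = 32.301 + 29.672 + 59.440 + 83.750 + 144.684 + 196.995 + 73.141 + 176.372 = 796.355 mg/L

796.355 mg/L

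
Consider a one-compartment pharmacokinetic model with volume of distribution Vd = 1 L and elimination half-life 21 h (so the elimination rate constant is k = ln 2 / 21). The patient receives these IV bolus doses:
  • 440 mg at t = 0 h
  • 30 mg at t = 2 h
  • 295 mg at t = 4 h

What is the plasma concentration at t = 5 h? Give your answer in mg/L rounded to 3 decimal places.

k = ln 2 / 21 = 0.03301 per h
Dose 1 (440 mg at t=0 h): 440·exp(−0.03301·5) = 373.060 mg/L
Dose 2 (30 mg at t=2 h): 30·exp(−0.03301·3) = 27.172 mg/L
Dose 3 (295 mg at t=4 h): 295·exp(−0.03301·1) = 285.422 mg/L
C(5) = 373.060 + 27.172 + 285.422 = 685.654 mg/L

685.654 mg/L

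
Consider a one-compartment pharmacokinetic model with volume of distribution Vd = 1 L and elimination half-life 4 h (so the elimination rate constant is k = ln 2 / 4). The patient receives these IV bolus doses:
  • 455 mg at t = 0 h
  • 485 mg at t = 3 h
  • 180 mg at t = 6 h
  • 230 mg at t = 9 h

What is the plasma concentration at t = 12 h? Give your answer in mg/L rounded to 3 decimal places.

k = ln 2 / 4 = 0.17329 per h
Dose 1 (455 mg at t=0 h): 455·exp(−0.17329·12) = 56.875 mg/L
Dose 2 (485 mg at t=3 h): 485·exp(−0.17329·9) = 101.959 mg/L
Dose 3 (180 mg at t=6 h): 180·exp(−0.17329·6) = 63.640 mg/L
Dose 4 (230 mg at t=9 h): 230·exp(−0.17329·3) = 136.759 mg/L
C(12) = 56.875 + 101.959 + 63.640 + 136.759 = 359.232 mg/L

359.232 mg/L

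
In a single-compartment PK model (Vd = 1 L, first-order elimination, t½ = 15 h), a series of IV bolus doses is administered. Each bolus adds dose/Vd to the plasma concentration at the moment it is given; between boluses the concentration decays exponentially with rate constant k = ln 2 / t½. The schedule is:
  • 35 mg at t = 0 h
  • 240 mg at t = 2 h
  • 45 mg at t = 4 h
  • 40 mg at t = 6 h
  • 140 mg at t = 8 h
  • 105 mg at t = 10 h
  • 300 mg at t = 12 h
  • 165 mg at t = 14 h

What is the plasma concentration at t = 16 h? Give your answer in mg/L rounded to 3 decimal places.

k = ln 2 / 15 = 0.04621 per h
Dose 1 (35 mg at t=0 h): 35·exp(−0.04621·16) = 16.710 mg/L
Dose 2 (240 mg at t=2 h): 240·exp(−0.04621·14) = 125.675 mg/L
Dose 3 (45 mg at t=4 h): 45·exp(−0.04621·12) = 25.846 mg/L
Dose 4 (40 mg at t=6 h): 40·exp(−0.04621·10) = 25.198 mg/L
Dose 5 (140 mg at t=8 h): 140·exp(−0.04621·8) = 96.734 mg/L
Dose 6 (105 mg at t=10 h): 105·exp(−0.04621·6) = 79.575 mg/L
Dose 7 (300 mg at t=12 h): 300·exp(−0.04621·4) = 249.371 mg/L
Dose 8 (165 mg at t=14 h): 165·exp(−0.04621·2) = 150.434 mg/L
C(16) = 16.710 + 125.675 + 25.846 + 25.198 + 96.734 + 79.575 + 249.371 + 150.434 = 769.544 mg/L

769.544 mg/L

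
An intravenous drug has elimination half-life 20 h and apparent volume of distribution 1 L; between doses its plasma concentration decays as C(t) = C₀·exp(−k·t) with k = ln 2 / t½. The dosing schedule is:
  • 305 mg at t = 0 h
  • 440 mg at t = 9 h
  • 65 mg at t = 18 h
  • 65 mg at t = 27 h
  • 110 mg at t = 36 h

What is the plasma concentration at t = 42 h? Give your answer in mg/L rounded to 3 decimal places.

k = ln 2 / 20 = 0.03466 per h
Dose 1 (305 mg at t=0 h): 305·exp(−0.03466·42) = 71.144 mg/L
Dose 2 (440 mg at t=9 h): 440·exp(−0.03466·33) = 140.202 mg/L
Dose 3 (65 mg at t=18 h): 65·exp(−0.03466·24) = 28.293 mg/L
Dose 4 (65 mg at t=27 h): 65·exp(−0.03466·15) = 38.649 mg/L
Dose 5 (110 mg at t=36 h): 110·exp(−0.03466·6) = 89.348 mg/L
C(42) = 71.144 + 140.202 + 28.293 + 38.649 + 89.348 = 367.635 mg/L

367.635 mg/L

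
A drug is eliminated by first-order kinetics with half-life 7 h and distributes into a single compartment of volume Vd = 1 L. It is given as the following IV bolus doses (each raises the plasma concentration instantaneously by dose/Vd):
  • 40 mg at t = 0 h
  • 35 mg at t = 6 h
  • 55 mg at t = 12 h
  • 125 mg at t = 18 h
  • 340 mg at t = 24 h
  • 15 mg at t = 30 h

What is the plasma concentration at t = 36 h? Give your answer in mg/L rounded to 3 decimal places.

k = ln 2 / 7 = 0.09902 per h
Dose 1 (40 mg at t=0 h): 40·exp(−0.09902·36) = 1.132 mg/L
Dose 2 (35 mg at t=6 h): 35·exp(−0.09902·30) = 1.794 mg/L
Dose 3 (55 mg at t=12 h): 55·exp(−0.09902·24) = 5.108 mg/L
Dose 4 (125 mg at t=18 h): 125·exp(−0.09902·18) = 21.030 mg/L
Dose 5 (340 mg at t=24 h): 340·exp(−0.09902·12) = 103.616 mg/L
Dose 6 (15 mg at t=30 h): 15·exp(−0.09902·6) = 8.281 mg/L
C(36) = 1.132 + 1.794 + 5.108 + 21.030 + 103.616 + 8.281 = 140.961 mg/L

140.961 mg/L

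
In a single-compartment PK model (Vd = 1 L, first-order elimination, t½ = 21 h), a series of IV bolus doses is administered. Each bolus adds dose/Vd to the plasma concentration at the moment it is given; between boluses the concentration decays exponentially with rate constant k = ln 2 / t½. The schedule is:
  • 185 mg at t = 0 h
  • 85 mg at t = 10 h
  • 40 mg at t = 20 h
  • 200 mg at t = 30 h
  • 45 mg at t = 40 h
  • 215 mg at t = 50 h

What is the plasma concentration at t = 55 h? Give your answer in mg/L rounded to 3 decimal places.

359.309 mg/L

k = ln 2 / 21 = 0.03301 per h
Dose 1 (185 mg at t=0 h): 185·exp(−0.03301·55) = 30.113 mg/L
Dose 2 (85 mg at t=10 h): 85·exp(−0.03301·45) = 19.247 mg/L
Dose 3 (40 mg at t=20 h): 40·exp(−0.03301·35) = 12.599 mg/L
Dose 4 (200 mg at t=30 h): 200·exp(−0.03301·25) = 87.632 mg/L
Dose 5 (45 mg at t=40 h): 45·exp(−0.03301·15) = 27.428 mg/L
Dose 6 (215 mg at t=50 h): 215·exp(−0.03301·5) = 182.291 mg/L
C(55) = 30.113 + 19.247 + 12.599 + 87.632 + 27.428 + 182.291 = 359.309 mg/L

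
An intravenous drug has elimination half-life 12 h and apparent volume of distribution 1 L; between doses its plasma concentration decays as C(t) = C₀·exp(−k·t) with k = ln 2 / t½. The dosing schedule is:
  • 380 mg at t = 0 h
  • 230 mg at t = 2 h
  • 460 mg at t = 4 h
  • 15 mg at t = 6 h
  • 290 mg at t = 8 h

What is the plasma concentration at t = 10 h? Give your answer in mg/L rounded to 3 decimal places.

k = ln 2 / 12 = 0.05776 per h
Dose 1 (380 mg at t=0 h): 380·exp(−0.05776·10) = 213.268 mg/L
Dose 2 (230 mg at t=2 h): 230·exp(−0.05776·8) = 144.891 mg/L
Dose 3 (460 mg at t=4 h): 460·exp(−0.05776·6) = 325.269 mg/L
Dose 4 (15 mg at t=6 h): 15·exp(−0.05776·4) = 11.906 mg/L
Dose 5 (290 mg at t=8 h): 290·exp(−0.05776·2) = 258.361 mg/L
C(10) = 213.268 + 144.891 + 325.269 + 11.906 + 258.361 = 953.694 mg/L

953.694 mg/L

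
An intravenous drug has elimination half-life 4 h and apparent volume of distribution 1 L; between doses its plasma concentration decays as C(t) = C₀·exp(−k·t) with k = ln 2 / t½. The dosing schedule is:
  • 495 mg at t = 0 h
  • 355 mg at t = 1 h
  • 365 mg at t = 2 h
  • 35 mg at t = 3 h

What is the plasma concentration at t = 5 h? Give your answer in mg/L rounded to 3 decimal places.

k = ln 2 / 4 = 0.17329 per h
Dose 1 (495 mg at t=0 h): 495·exp(−0.17329·5) = 208.122 mg/L
Dose 2 (355 mg at t=1 h): 355·exp(−0.17329·4) = 177.500 mg/L
Dose 3 (365 mg at t=2 h): 365·exp(−0.17329·3) = 217.030 mg/L
Dose 4 (35 mg at t=3 h): 35·exp(−0.17329·2) = 24.749 mg/L
C(5) = 208.122 + 177.500 + 217.030 + 24.749 = 627.401 mg/L

627.401 mg/L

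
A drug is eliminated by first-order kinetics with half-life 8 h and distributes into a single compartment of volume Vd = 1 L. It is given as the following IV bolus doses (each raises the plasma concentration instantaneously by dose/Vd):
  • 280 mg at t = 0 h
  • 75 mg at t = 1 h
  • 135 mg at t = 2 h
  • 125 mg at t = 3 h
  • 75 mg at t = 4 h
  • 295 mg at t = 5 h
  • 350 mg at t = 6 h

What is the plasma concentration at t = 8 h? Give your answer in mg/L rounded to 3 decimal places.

k = ln 2 / 8 = 0.08664 per h
Dose 1 (280 mg at t=0 h): 280·exp(−0.08664·8) = 140.000 mg/L
Dose 2 (75 mg at t=1 h): 75·exp(−0.08664·7) = 40.894 mg/L
Dose 3 (135 mg at t=2 h): 135·exp(−0.08664·6) = 80.271 mg/L
Dose 4 (125 mg at t=3 h): 125·exp(−0.08664·5) = 81.052 mg/L
Dose 5 (75 mg at t=4 h): 75·exp(−0.08664·4) = 53.033 mg/L
Dose 6 (295 mg at t=5 h): 295·exp(−0.08664·3) = 227.476 mg/L
Dose 7 (350 mg at t=6 h): 350·exp(−0.08664·2) = 294.314 mg/L
C(8) = 140.000 + 40.894 + 80.271 + 81.052 + 53.033 + 227.476 + 294.314 = 917.041 mg/L

917.041 mg/L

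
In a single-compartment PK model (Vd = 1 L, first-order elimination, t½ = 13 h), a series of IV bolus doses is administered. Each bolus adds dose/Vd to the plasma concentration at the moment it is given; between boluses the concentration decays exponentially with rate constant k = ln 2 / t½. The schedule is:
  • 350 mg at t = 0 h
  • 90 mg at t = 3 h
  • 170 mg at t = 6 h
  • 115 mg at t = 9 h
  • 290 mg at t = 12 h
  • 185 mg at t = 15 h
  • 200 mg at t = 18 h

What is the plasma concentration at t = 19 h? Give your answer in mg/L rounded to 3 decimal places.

856.659 mg/L

k = ln 2 / 13 = 0.05332 per h
Dose 1 (350 mg at t=0 h): 350·exp(−0.05332·19) = 127.087 mg/L
Dose 2 (90 mg at t=3 h): 90·exp(−0.05332·16) = 38.348 mg/L
Dose 3 (170 mg at t=6 h): 170·exp(−0.05332·13) = 85.000 mg/L
Dose 4 (115 mg at t=9 h): 115·exp(−0.05332·10) = 67.474 mg/L
Dose 5 (290 mg at t=12 h): 290·exp(−0.05332·7) = 199.666 mg/L
Dose 6 (185 mg at t=15 h): 185·exp(−0.05332·4) = 149.468 mg/L
Dose 7 (200 mg at t=18 h): 200·exp(−0.05332·1) = 189.616 mg/L
C(19) = 127.087 + 38.348 + 85.000 + 67.474 + 199.666 + 149.468 + 189.616 = 856.659 mg/L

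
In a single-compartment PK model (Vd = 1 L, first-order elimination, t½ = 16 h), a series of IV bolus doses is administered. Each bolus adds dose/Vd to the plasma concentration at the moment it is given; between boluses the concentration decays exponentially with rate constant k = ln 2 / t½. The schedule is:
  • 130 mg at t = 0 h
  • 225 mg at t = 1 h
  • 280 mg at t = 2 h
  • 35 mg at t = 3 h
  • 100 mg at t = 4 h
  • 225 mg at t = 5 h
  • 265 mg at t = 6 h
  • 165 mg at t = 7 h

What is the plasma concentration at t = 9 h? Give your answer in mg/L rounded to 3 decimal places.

k = ln 2 / 16 = 0.04332 per h
Dose 1 (130 mg at t=0 h): 130·exp(−0.04332·9) = 88.027 mg/L
Dose 2 (225 mg at t=1 h): 225·exp(−0.04332·8) = 159.099 mg/L
Dose 3 (280 mg at t=2 h): 280·exp(−0.04332·7) = 206.756 mg/L
Dose 4 (35 mg at t=3 h): 35·exp(−0.04332·6) = 26.989 mg/L
Dose 5 (100 mg at t=4 h): 100·exp(−0.04332·5) = 80.525 mg/L
Dose 6 (225 mg at t=5 h): 225·exp(−0.04332·4) = 189.202 mg/L
Dose 7 (265 mg at t=6 h): 265·exp(−0.04332·3) = 232.703 mg/L
Dose 8 (165 mg at t=7 h): 165·exp(−0.04332·2) = 151.306 mg/L
C(9) = 88.027 + 159.099 + 206.756 + 26.989 + 80.525 + 189.202 + 232.703 + 151.306 = 1134.605 mg/L

1134.605 mg/L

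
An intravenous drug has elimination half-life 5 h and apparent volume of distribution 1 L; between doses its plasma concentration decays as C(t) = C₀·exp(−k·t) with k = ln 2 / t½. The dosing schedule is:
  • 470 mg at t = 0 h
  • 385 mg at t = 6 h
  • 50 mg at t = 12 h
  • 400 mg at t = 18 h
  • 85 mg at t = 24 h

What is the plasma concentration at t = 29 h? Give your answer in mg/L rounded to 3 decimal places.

k = ln 2 / 5 = 0.13863 per h
Dose 1 (470 mg at t=0 h): 470·exp(−0.13863·29) = 8.436 mg/L
Dose 2 (385 mg at t=6 h): 385·exp(−0.13863·23) = 15.875 mg/L
Dose 3 (50 mg at t=12 h): 50·exp(−0.13863·17) = 4.737 mg/L
Dose 4 (400 mg at t=18 h): 400·exp(−0.13863·11) = 87.055 mg/L
Dose 5 (85 mg at t=24 h): 85·exp(−0.13863·5) = 42.500 mg/L
C(29) = 8.436 + 15.875 + 4.737 + 87.055 + 42.500 = 158.603 mg/L

158.603 mg/L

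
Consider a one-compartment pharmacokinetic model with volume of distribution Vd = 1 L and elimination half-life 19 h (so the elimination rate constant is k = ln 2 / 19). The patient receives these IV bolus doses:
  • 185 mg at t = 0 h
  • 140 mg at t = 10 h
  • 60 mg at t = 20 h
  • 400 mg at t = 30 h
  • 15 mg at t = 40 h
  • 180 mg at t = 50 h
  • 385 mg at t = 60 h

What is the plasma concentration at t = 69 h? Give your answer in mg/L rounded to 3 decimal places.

510.109 mg/L

k = ln 2 / 19 = 0.03648 per h
Dose 1 (185 mg at t=0 h): 185·exp(−0.03648·69) = 14.926 mg/L
Dose 2 (140 mg at t=10 h): 140·exp(−0.03648·59) = 16.269 mg/L
Dose 3 (60 mg at t=20 h): 60·exp(−0.03648·49) = 10.042 mg/L
Dose 4 (400 mg at t=30 h): 400·exp(−0.03648·39) = 96.418 mg/L
Dose 5 (15 mg at t=40 h): 15·exp(−0.03648·29) = 5.207 mg/L
Dose 6 (180 mg at t=50 h): 180·exp(−0.03648·19) = 90.000 mg/L
Dose 7 (385 mg at t=60 h): 385·exp(−0.03648·9) = 277.247 mg/L
C(69) = 14.926 + 16.269 + 10.042 + 96.418 + 5.207 + 90.000 + 277.247 = 510.109 mg/L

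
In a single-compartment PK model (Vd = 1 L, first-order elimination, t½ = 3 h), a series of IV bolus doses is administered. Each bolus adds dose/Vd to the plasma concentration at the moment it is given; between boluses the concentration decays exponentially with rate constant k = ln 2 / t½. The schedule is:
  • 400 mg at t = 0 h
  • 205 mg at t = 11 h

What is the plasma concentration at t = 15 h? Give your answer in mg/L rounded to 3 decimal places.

k = ln 2 / 3 = 0.23105 per h
Dose 1 (400 mg at t=0 h): 400·exp(−0.23105·15) = 12.500 mg/L
Dose 2 (205 mg at t=11 h): 205·exp(−0.23105·4) = 81.354 mg/L
C(15) = 12.500 + 81.354 = 93.854 mg/L

93.854 mg/L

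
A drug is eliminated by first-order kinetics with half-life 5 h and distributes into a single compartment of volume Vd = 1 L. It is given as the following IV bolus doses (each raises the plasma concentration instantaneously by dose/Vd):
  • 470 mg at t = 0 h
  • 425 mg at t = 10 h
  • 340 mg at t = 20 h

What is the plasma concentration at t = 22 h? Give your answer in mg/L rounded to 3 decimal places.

k = ln 2 / 5 = 0.13863 per h
Dose 1 (470 mg at t=0 h): 470·exp(−0.13863·22) = 22.262 mg/L
Dose 2 (425 mg at t=10 h): 425·exp(−0.13863·12) = 80.522 mg/L
Dose 3 (340 mg at t=20 h): 340·exp(−0.13863·2) = 257.672 mg/L
C(22) = 22.262 + 80.522 + 257.672 = 360.456 mg/L

360.456 mg/L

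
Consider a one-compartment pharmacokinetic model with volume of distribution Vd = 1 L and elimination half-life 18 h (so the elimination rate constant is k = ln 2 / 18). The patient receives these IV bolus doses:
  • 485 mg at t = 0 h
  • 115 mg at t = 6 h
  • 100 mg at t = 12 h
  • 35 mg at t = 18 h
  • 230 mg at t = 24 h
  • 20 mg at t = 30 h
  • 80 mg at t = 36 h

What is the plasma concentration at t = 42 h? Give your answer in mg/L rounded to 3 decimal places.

k = ln 2 / 18 = 0.03851 per h
Dose 1 (485 mg at t=0 h): 485·exp(−0.03851·42) = 96.236 mg/L
Dose 2 (115 mg at t=6 h): 115·exp(−0.03851·36) = 28.750 mg/L
Dose 3 (100 mg at t=12 h): 100·exp(−0.03851·30) = 31.498 mg/L
Dose 4 (35 mg at t=18 h): 35·exp(−0.03851·24) = 13.890 mg/L
Dose 5 (230 mg at t=24 h): 230·exp(−0.03851·18) = 115.000 mg/L
Dose 6 (20 mg at t=30 h): 20·exp(−0.03851·12) = 12.599 mg/L
Dose 7 (80 mg at t=36 h): 80·exp(−0.03851·6) = 63.496 mg/L
C(42) = 96.236 + 28.750 + 31.498 + 13.890 + 115.000 + 12.599 + 63.496 = 361.469 mg/L

361.469 mg/L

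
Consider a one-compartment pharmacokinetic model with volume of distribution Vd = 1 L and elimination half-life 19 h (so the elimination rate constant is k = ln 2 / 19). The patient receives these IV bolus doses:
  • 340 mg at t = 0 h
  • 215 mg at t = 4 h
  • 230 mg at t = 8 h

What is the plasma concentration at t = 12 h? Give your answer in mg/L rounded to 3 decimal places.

578.810 mg/L

k = ln 2 / 19 = 0.03648 per h
Dose 1 (340 mg at t=0 h): 340·exp(−0.03648·12) = 219.460 mg/L
Dose 2 (215 mg at t=4 h): 215·exp(−0.03648·8) = 160.579 mg/L
Dose 3 (230 mg at t=8 h): 230·exp(−0.03648·4) = 198.771 mg/L
C(12) = 219.460 + 160.579 + 198.771 = 578.810 mg/L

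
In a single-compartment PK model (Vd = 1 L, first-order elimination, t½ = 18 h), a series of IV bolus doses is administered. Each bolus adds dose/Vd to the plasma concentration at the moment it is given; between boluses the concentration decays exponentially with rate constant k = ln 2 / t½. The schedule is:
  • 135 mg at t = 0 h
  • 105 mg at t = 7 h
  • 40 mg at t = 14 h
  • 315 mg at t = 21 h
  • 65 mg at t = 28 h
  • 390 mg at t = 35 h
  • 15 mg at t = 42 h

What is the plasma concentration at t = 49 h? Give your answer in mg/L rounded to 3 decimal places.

426.731 mg/L

k = ln 2 / 18 = 0.03851 per h
Dose 1 (135 mg at t=0 h): 135·exp(−0.03851·49) = 20.458 mg/L
Dose 2 (105 mg at t=7 h): 105·exp(−0.03851·42) = 20.835 mg/L
Dose 3 (40 mg at t=14 h): 40·exp(−0.03851·35) = 10.393 mg/L
Dose 4 (315 mg at t=21 h): 315·exp(−0.03851·28) = 107.162 mg/L
Dose 5 (65 mg at t=28 h): 65·exp(−0.03851·21) = 28.954 mg/L
Dose 6 (390 mg at t=35 h): 390·exp(−0.03851·14) = 227.473 mg/L
Dose 7 (15 mg at t=42 h): 15·exp(−0.03851·7) = 11.456 mg/L
C(49) = 20.458 + 20.835 + 10.393 + 107.162 + 28.954 + 227.473 + 11.456 = 426.731 mg/L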